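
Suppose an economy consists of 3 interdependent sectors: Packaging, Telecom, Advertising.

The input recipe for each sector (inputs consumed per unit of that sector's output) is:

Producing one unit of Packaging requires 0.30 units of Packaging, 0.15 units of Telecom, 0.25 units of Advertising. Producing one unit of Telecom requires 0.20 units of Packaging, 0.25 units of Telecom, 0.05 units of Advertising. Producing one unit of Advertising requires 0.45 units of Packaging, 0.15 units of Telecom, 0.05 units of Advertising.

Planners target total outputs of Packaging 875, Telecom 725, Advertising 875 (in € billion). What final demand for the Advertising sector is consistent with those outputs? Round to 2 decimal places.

d_A = 576.25

I − A =
  [   0.70    -0.20    -0.45]
  [  -0.15     0.75    -0.15]
  [  -0.25    -0.05     0.95]
d = (I − A) x:
  d_P = (+0.70)·875 + (-0.20)·725 + (-0.45)·875 = 73.75
  d_T = (-0.15)·875 + (+0.75)·725 + (-0.15)·875 = 281.25
  d_A = (-0.25)·875 + (-0.05)·725 + (+0.95)·875 = 576.25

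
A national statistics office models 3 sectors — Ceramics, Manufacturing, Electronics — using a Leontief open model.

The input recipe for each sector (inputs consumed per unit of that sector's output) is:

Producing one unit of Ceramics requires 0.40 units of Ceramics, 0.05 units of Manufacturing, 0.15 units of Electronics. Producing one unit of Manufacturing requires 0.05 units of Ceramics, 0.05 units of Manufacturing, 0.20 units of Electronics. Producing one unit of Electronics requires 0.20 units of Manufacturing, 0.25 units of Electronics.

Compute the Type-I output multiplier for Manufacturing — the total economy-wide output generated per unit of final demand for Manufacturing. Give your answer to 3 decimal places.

I − A =
  [   0.60    -0.05     0.00]
  [  -0.05     0.95    -0.20]
  [  -0.15    -0.20     0.75]
Cofactors of I−A, C_ij = (−1)^(i+j)·(minor ij) (rows/columns in the sector order above):
  C_11 = (0.95)(0.75) − (-0.20)(-0.20) = 0.6725
  C_12 = −[(-0.05)(0.75) − (-0.20)(-0.15)] = 0.0675
  C_13 = (-0.05)(-0.20) − (0.95)(-0.15) = 0.1525
  C_21 = −[(-0.05)(0.75) − (0.00)(-0.20)] = 0.0375
  C_22 = (0.60)(0.75) − (0.00)(-0.15) = 0.4500
  C_23 = −[(0.60)(-0.20) − (-0.05)(-0.15)] = 0.1275
  C_31 = (-0.05)(-0.20) − (0.00)(0.95) = 0.0100
  C_32 = −[(0.60)(-0.20) − (0.00)(-0.05)] = 0.1200
  C_33 = (0.60)(0.95) − (-0.05)(-0.05) = 0.5675
det(I−A) = Σ_j (I−A)_1j·C_1j = (0.60)(0.6725) + (-0.05)(0.0675) + (0.00)(0.1525) = 0.400125
adj(I−A) = Cᵀ =
  [ 0.6725   0.0375   0.0100]
  [ 0.0675   0.4500   0.1200]
  [ 0.1525   0.1275   0.5675]
(I − A)⁻¹ = adj(I−A) / det(I−A) ≈
  [   1.6807     0.0937     0.0250]
  [   0.1687     1.1246     0.2999]
  [   0.3811     0.3187     1.4183]
The output multiplier for sector j is the column-j sum of the Leontief inverse (I − A)⁻¹ = adj(I−A) / det(I−A).
Column 2 of adj(I−A): (0.0375, 0.4500, 0.1275); det(I−A) = 0.400125.
m_2 = (0.0375 + 0.4500 + 0.1275) / 0.400125 = 0.615 / 0.400125 ≈ 1.537.

m_2 = 1.537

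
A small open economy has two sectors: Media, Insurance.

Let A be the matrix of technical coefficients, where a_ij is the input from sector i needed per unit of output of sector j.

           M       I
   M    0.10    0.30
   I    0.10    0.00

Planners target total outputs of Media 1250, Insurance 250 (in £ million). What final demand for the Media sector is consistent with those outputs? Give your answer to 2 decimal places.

d_M = 1050.00

I − A =
  [   0.90    -0.30]
  [  -0.10     1.00]
d = (I − A) x:
  d_M = (+0.90)·1250 + (-0.30)·250 = 1050.00
  d_I = (-0.10)·1250 + (+1.00)·250 = 125.00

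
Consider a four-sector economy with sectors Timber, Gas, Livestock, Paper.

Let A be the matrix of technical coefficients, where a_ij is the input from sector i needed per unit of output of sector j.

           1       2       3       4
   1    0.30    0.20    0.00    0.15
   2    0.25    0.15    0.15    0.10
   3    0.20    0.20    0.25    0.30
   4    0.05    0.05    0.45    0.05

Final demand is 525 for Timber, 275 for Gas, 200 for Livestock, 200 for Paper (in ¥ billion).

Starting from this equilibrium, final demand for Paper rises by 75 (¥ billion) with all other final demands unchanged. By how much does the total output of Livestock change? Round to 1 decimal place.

I − A =
  [   0.70    -0.20     0.00    -0.15]
  [  -0.25     0.85    -0.15    -0.10]
  [  -0.20    -0.20     0.75    -0.30]
  [  -0.05    -0.05    -0.45     0.95]
Compute the cofactors C_ij = (−1)^(i+j)·(3×3 minor ij) of I−A; the adjugate is their transpose:
adj(I−A) = Cᵀ =
  [ 0.447375   0.134625   0.096000   0.115125]
  [ 0.187875   0.385125   0.147000   0.116625]
  [ 0.225500   0.184500   0.505000   0.214500]
  [ 0.140250   0.114750   0.252000   0.381750]
det(I−A) = Σ_j (I−A)_1j·C_1j = (0.70)(0.447375) + (-0.20)(0.187875) + (0.00)(0.225500) + (-0.15)(0.140250) = 0.25455
(I − A)⁻¹ = adj(I−A) / det(I−A) ≈
  [   1.7575     0.5289     0.3771     0.4523]
  [   0.7381     1.5130     0.5775     0.4582]
  [   0.8859     0.7248     1.9839     0.8427]
  [   0.5510     0.4508     0.9900     1.4997]
Δx = (I − A)⁻¹ Δd with Δd having +75 in the Paper component and 0 elsewhere.
So Δx_3 = L_34 · (+75), where L_34 = adj(I−A)_34 / det(I−A) = 0.214500 / 0.25455.
Δx_3 = 0.214500 × (+75) / 0.25455 = 16.0875 / 0.25455 ≈ 63.2.

Δx_3 = 63.2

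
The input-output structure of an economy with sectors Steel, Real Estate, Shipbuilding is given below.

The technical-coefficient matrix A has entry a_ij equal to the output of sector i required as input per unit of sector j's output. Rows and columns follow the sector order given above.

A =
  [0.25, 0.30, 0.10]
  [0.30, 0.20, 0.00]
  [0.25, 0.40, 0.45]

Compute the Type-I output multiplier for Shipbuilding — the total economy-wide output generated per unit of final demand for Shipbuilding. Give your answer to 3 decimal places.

m_3 = 2.495

I − A =
  [   0.75    -0.30    -0.10]
  [  -0.30     0.80     0.00]
  [  -0.25    -0.40     0.55]
Cofactors of I−A, C_ij = (−1)^(i+j)·(minor ij) (rows/columns in the sector order above):
  C_11 = (0.80)(0.55) − (0.00)(-0.40) = 0.4400
  C_12 = −[(-0.30)(0.55) − (0.00)(-0.25)] = 0.1650
  C_13 = (-0.30)(-0.40) − (0.80)(-0.25) = 0.3200
  C_21 = −[(-0.30)(0.55) − (-0.10)(-0.40)] = 0.2050
  C_22 = (0.75)(0.55) − (-0.10)(-0.25) = 0.3875
  C_23 = −[(0.75)(-0.40) − (-0.30)(-0.25)] = 0.3750
  C_31 = (-0.30)(0.00) − (-0.10)(0.80) = 0.0800
  C_32 = −[(0.75)(0.00) − (-0.10)(-0.30)] = 0.0300
  C_33 = (0.75)(0.80) − (-0.30)(-0.30) = 0.5100
det(I−A) = Σ_j (I−A)_1j·C_1j = (0.75)(0.4400) + (-0.30)(0.1650) + (-0.10)(0.3200) = 0.2485
adj(I−A) = Cᵀ =
  [ 0.4400   0.2050   0.0800]
  [ 0.1650   0.3875   0.0300]
  [ 0.3200   0.3750   0.5100]
(I − A)⁻¹ = adj(I−A) / det(I−A) ≈
  [   1.7706     0.8249     0.3219]
  [   0.6640     1.5594     0.1207]
  [   1.2877     1.5091     2.0523]
The output multiplier for sector j is the column-j sum of the Leontief inverse (I − A)⁻¹ = adj(I−A) / det(I−A).
Column 3 of adj(I−A): (0.0800, 0.0300, 0.5100); det(I−A) = 0.2485.
m_3 = (0.0800 + 0.0300 + 0.5100) / 0.2485 = 0.62 / 0.2485 ≈ 2.495.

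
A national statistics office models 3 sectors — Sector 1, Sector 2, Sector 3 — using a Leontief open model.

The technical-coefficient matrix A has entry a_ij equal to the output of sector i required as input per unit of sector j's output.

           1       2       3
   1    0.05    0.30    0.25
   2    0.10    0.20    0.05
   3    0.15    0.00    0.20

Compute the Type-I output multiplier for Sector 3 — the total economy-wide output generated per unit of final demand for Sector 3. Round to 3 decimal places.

m_3 = 1.844

I − A =
  [   0.95    -0.30    -0.25]
  [  -0.10     0.80    -0.05]
  [  -0.15     0.00     0.80]
Cofactors of I−A, C_ij = (−1)^(i+j)·(minor ij) (rows/columns in the sector order above):
  C_11 = (0.80)(0.80) − (-0.05)(0.00) = 0.6400
  C_12 = −[(-0.10)(0.80) − (-0.05)(-0.15)] = 0.0875
  C_13 = (-0.10)(0.00) − (0.80)(-0.15) = 0.1200
  C_21 = −[(-0.30)(0.80) − (-0.25)(0.00)] = 0.2400
  C_22 = (0.95)(0.80) − (-0.25)(-0.15) = 0.7225
  C_23 = −[(0.95)(0.00) − (-0.30)(-0.15)] = 0.0450
  C_31 = (-0.30)(-0.05) − (-0.25)(0.80) = 0.2150
  C_32 = −[(0.95)(-0.05) − (-0.25)(-0.10)] = 0.0725
  C_33 = (0.95)(0.80) − (-0.30)(-0.10) = 0.7300
det(I−A) = Σ_j (I−A)_1j·C_1j = (0.95)(0.6400) + (-0.30)(0.0875) + (-0.25)(0.1200) = 0.55175
adj(I−A) = Cᵀ =
  [ 0.6400   0.2400   0.2150]
  [ 0.0875   0.7225   0.0725]
  [ 0.1200   0.0450   0.7300]
(I − A)⁻¹ = adj(I−A) / det(I−A) ≈
  [   1.1599     0.4350     0.3897]
  [   0.1586     1.3095     0.1314]
  [   0.2175     0.0816     1.3231]
The output multiplier for sector j is the column-j sum of the Leontief inverse (I − A)⁻¹ = adj(I−A) / det(I−A).
Column 3 of adj(I−A): (0.2150, 0.0725, 0.7300); det(I−A) = 0.55175.
m_3 = (0.2150 + 0.0725 + 0.7300) / 0.55175 = 1.0175 / 0.55175 ≈ 1.844.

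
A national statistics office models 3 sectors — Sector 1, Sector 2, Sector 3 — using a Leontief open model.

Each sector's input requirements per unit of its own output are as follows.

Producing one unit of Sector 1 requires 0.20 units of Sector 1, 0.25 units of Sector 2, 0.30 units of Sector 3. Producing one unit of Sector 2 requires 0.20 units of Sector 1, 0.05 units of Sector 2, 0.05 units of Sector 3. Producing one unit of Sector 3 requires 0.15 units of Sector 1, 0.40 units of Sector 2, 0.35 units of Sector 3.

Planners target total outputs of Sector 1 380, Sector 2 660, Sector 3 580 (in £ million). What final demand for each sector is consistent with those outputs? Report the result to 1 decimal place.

d_1 = 85.0, d_2 = 300.0, d_3 = 230.0

I − A =
  [   0.80    -0.20    -0.15]
  [  -0.25     0.95    -0.40]
  [  -0.30    -0.05     0.65]
d = (I − A) x:
  d_1 = (+0.80)·380 + (-0.20)·660 + (-0.15)·580 = 85.0
  d_2 = (-0.25)·380 + (+0.95)·660 + (-0.40)·580 = 300.0
  d_3 = (-0.30)·380 + (-0.05)·660 + (+0.65)·580 = 230.0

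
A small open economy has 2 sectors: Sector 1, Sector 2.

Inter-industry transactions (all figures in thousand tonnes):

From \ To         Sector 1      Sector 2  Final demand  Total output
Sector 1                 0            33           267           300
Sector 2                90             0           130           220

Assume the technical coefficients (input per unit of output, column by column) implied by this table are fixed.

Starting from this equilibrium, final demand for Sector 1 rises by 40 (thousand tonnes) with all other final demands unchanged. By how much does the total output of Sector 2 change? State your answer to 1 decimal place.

Technical coefficients a_ij = z_ij / X_j:
  a_11 = 0/300 = 0.00, a_21 = 90/300 = 0.30
  a_12 = 33/220 = 0.15, a_22 = 0/220 = 0.00
I − A =
  [   1.00    -0.15]
  [  -0.30     1.00]
det(I−A) = (1.00)(1.00) − (-0.15)(-0.30) = 0.9550
adj(I−A) = [[1.00, 0.15], [0.30, 1.00]]
(I − A)⁻¹ = adj(I−A) / det(I−A) ≈
  [   1.0471     0.1571]
  [   0.3141     1.0471]
Δx = (I − A)⁻¹ Δd with Δd having +40 in the Sector 1 component and 0 elsewhere.
So Δx_2 = L_21 · (+40), where L_21 = adj(I−A)_21 / det(I−A) = 0.30 / 0.9550.
Δx_2 = 0.30 × (+40) / 0.9550 = 12.00 / 0.9550 ≈ 12.6.

Δx_2 = 12.6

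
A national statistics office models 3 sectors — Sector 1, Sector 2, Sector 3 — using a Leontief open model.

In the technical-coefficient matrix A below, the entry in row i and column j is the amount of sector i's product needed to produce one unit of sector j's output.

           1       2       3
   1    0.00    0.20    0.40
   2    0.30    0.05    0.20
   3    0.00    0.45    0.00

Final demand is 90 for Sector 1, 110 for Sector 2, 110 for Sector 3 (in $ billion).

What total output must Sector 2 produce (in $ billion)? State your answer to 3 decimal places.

I − A =
  [   1.00    -0.20    -0.40]
  [  -0.30     0.95    -0.20]
  [   0.00    -0.45     1.00]
Cofactors of I−A, C_ij = (−1)^(i+j)·(minor ij) (rows/columns in the sector order above):
  C_11 = (0.95)(1.00) − (-0.20)(-0.45) = 0.8600
  C_12 = −[(-0.30)(1.00) − (-0.20)(0.00)] = 0.3000
  C_13 = (-0.30)(-0.45) − (0.95)(0.00) = 0.1350
  C_21 = −[(-0.20)(1.00) − (-0.40)(-0.45)] = 0.3800
  C_22 = (1.00)(1.00) − (-0.40)(0.00) = 1.0000
  C_23 = −[(1.00)(-0.45) − (-0.20)(0.00)] = 0.4500
  C_31 = (-0.20)(-0.20) − (-0.40)(0.95) = 0.4200
  C_32 = −[(1.00)(-0.20) − (-0.40)(-0.30)] = 0.3200
  C_33 = (1.00)(0.95) − (-0.20)(-0.30) = 0.8900
det(I−A) = Σ_j (I−A)_1j·C_1j = (1.00)(0.8600) + (-0.20)(0.3000) + (-0.40)(0.1350) = 0.7460
adj(I−A) = Cᵀ =
  [ 0.8600   0.3800   0.4200]
  [ 0.3000   1.0000   0.3200]
  [ 0.1350   0.4500   0.8900]
(I − A)⁻¹ = adj(I−A) / det(I−A) ≈
  [   1.1528     0.5094     0.5630]
  [   0.4021     1.3405     0.4290]
  [   0.1810     0.6032     1.1930]
x = (I − A)⁻¹ d = adj(I−A)·d / det(I−A), with det(I−A) = 0.7460:
  x_1 = (0.8600·90 + 0.3800·110 + 0.4200·110) / 0.7460 = 165.40 / 0.7460 ≈ 221.716
  x_2 = (0.3000·90 + 1.0000·110 + 0.3200·110) / 0.7460 = 172.20 / 0.7460 ≈ 230.831
  x_3 = (0.1350·90 + 0.4500·110 + 0.8900·110) / 0.7460 = 159.55 / 0.7460 ≈ 213.874

x_2 = 230.831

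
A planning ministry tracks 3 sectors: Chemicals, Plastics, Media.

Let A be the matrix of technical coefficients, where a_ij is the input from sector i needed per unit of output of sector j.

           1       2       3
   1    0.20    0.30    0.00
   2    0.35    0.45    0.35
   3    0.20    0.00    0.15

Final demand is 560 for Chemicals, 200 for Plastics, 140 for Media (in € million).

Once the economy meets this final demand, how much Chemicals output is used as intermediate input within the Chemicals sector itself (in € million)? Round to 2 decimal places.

I − A =
  [   0.80    -0.30     0.00]
  [  -0.35     0.55    -0.35]
  [  -0.20     0.00     0.85]
Cofactors of I−A, C_ij = (−1)^(i+j)·(minor ij) (rows/columns in the sector order above):
  C_11 = (0.55)(0.85) − (-0.35)(0.00) = 0.4675
  C_12 = −[(-0.35)(0.85) − (-0.35)(-0.20)] = 0.3675
  C_13 = (-0.35)(0.00) − (0.55)(-0.20) = 0.1100
  C_21 = −[(-0.30)(0.85) − (0.00)(0.00)] = 0.2550
  C_22 = (0.80)(0.85) − (0.00)(-0.20) = 0.6800
  C_23 = −[(0.80)(0.00) − (-0.30)(-0.20)] = 0.0600
  C_31 = (-0.30)(-0.35) − (0.00)(0.55) = 0.1050
  C_32 = −[(0.80)(-0.35) − (0.00)(-0.35)] = 0.2800
  C_33 = (0.80)(0.55) − (-0.30)(-0.35) = 0.3350
det(I−A) = Σ_j (I−A)_1j·C_1j = (0.80)(0.4675) + (-0.30)(0.3675) + (0.00)(0.1100) = 0.26375
adj(I−A) = Cᵀ =
  [ 0.4675   0.2550   0.1050]
  [ 0.3675   0.6800   0.2800]
  [ 0.1100   0.0600   0.3350]
(I − A)⁻¹ = adj(I−A) / det(I−A) ≈
  [   1.7725     0.9668     0.3981]
  [   1.3934     2.5782     1.0616]
  [   0.4171     0.2275     1.2701]
First solve x = (I − A)⁻¹ d = adj(I−A)·d / det(I−A); in particular x_1 = (0.4675·560 + 0.2550·200 + 0.1050·140) / 0.26375 = 327.50 / 0.26375 ≈ 1241.7062.
Intermediate flow from 1 to 1: z_11 = a_11 · x_1 = 0.20 × 327.50 / 0.26375 = 65.50 / 0.26375 ≈ 248.34.

z_11 = 248.34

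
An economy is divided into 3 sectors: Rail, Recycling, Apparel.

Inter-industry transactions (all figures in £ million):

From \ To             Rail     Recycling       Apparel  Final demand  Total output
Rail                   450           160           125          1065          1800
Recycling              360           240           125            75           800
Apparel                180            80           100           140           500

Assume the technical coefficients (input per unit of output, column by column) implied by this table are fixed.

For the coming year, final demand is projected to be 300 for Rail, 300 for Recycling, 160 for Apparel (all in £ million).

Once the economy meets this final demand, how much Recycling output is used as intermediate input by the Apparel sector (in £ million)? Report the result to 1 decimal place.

Technical coefficients a_ij = z_ij / X_j:
  a_11 = 450/1800 = 0.25, a_21 = 360/1800 = 0.20, a_31 = 180/1800 = 0.10
  a_12 = 160/800 = 0.20, a_22 = 240/800 = 0.30, a_32 = 80/800 = 0.10
  a_13 = 125/500 = 0.25, a_23 = 125/500 = 0.25, a_33 = 100/500 = 0.20
I − A =
  [   0.75    -0.20    -0.25]
  [  -0.20     0.70    -0.25]
  [  -0.10    -0.10     0.80]
Cofactors of I−A, C_ij = (−1)^(i+j)·(minor ij) (rows/columns in the sector order above):
  C_11 = (0.70)(0.80) − (-0.25)(-0.10) = 0.5350
  C_12 = −[(-0.20)(0.80) − (-0.25)(-0.10)] = 0.1850
  C_13 = (-0.20)(-0.10) − (0.70)(-0.10) = 0.0900
  C_21 = −[(-0.20)(0.80) − (-0.25)(-0.10)] = 0.1850
  C_22 = (0.75)(0.80) − (-0.25)(-0.10) = 0.5750
  C_23 = −[(0.75)(-0.10) − (-0.20)(-0.10)] = 0.0950
  C_31 = (-0.20)(-0.25) − (-0.25)(0.70) = 0.2250
  C_32 = −[(0.75)(-0.25) − (-0.25)(-0.20)] = 0.2375
  C_33 = (0.75)(0.70) − (-0.20)(-0.20) = 0.4850
det(I−A) = Σ_j (I−A)_1j·C_1j = (0.75)(0.5350) + (-0.20)(0.1850) + (-0.25)(0.0900) = 0.34175
adj(I−A) = Cᵀ =
  [ 0.5350   0.1850   0.2250]
  [ 0.1850   0.5750   0.2375]
  [ 0.0900   0.0950   0.4850]
(I − A)⁻¹ = adj(I−A) / det(I−A) ≈
  [   1.5655     0.5413     0.6584]
  [   0.5413     1.6825     0.6950]
  [   0.2634     0.2780     1.4192]
First solve x = (I − A)⁻¹ d = adj(I−A)·d / det(I−A); in particular x_3 = (0.0900·300 + 0.0950·300 + 0.4850·160) / 0.34175 = 133.10 / 0.34175 ≈ 389.466.
Intermediate flow from 2 to 3: z_23 = a_23 · x_3 = 0.25 × 133.10 / 0.34175 = 33.275 / 0.34175 ≈ 97.4.

z_23 = 97.4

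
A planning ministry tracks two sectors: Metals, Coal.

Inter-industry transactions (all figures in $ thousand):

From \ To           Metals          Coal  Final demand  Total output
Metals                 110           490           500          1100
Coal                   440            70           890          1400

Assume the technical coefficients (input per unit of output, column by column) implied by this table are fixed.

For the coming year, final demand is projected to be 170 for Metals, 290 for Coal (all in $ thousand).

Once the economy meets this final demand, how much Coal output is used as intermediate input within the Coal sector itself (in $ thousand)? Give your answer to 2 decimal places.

Technical coefficients a_ij = z_ij / X_j:
  a_MM = 110/1100 = 0.10, a_CM = 440/1100 = 0.40
  a_MC = 490/1400 = 0.35, a_CC = 70/1400 = 0.05
I − A =
  [   0.90    -0.35]
  [  -0.40     0.95]
det(I−A) = (0.90)(0.95) − (-0.35)(-0.40) = 0.7150
adj(I−A) = [[0.95, 0.35], [0.40, 0.90]]
(I − A)⁻¹ = adj(I−A) / det(I−A) ≈
  [   1.3287     0.4895]
  [   0.5594     1.2587]
First solve x = (I − A)⁻¹ d = adj(I−A)·d / det(I−A); in particular x_C = (0.40·170 + 0.90·290) / 0.7150 = 329.00 / 0.7150 ≈ 460.1399.
Intermediate flow from C to C: z_CC = a_CC · x_C = 0.05 × 329.00 / 0.7150 = 16.45 / 0.7150 ≈ 23.01.

z_CC = 23.01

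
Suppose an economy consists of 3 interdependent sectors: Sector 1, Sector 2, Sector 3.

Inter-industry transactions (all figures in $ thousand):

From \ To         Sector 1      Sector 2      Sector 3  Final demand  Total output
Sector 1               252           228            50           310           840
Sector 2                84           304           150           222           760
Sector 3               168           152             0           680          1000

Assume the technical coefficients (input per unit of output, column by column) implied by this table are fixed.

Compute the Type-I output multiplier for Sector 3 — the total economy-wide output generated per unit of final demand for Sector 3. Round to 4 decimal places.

Technical coefficients a_ij = z_ij / X_j:
  a_11 = 252/840 = 0.30, a_21 = 84/840 = 0.10, a_31 = 168/840 = 0.20
  a_12 = 228/760 = 0.30, a_22 = 304/760 = 0.40, a_32 = 152/760 = 0.20
  a_13 = 50/1000 = 0.05, a_23 = 150/1000 = 0.15, a_33 = 0/1000 = 0.00
I − A =
  [   0.70    -0.30    -0.05]
  [  -0.10     0.60    -0.15]
  [  -0.20    -0.20     1.00]
Cofactors of I−A, C_ij = (−1)^(i+j)·(minor ij) (rows/columns in the sector order above):
  C_11 = (0.60)(1.00) − (-0.15)(-0.20) = 0.5700
  C_12 = −[(-0.10)(1.00) − (-0.15)(-0.20)] = 0.1300
  C_13 = (-0.10)(-0.20) − (0.60)(-0.20) = 0.1400
  C_21 = −[(-0.30)(1.00) − (-0.05)(-0.20)] = 0.3100
  C_22 = (0.70)(1.00) − (-0.05)(-0.20) = 0.6900
  C_23 = −[(0.70)(-0.20) − (-0.30)(-0.20)] = 0.2000
  C_31 = (-0.30)(-0.15) − (-0.05)(0.60) = 0.0750
  C_32 = −[(0.70)(-0.15) − (-0.05)(-0.10)] = 0.1100
  C_33 = (0.70)(0.60) − (-0.30)(-0.10) = 0.3900
det(I−A) = Σ_j (I−A)_1j·C_1j = (0.70)(0.5700) + (-0.30)(0.1300) + (-0.05)(0.1400) = 0.3530
adj(I−A) = Cᵀ =
  [ 0.5700   0.3100   0.0750]
  [ 0.1300   0.6900   0.1100]
  [ 0.1400   0.2000   0.3900]
(I − A)⁻¹ = adj(I−A) / det(I−A) ≈
  [   1.61473     0.87819     0.21246]
  [   0.36827     1.95467     0.31161]
  [   0.39660     0.56657     1.10482]
The output multiplier for sector j is the column-j sum of the Leontief inverse (I − A)⁻¹ = adj(I−A) / det(I−A).
Column 3 of adj(I−A): (0.0750, 0.1100, 0.3900); det(I−A) = 0.3530.
m_3 = (0.0750 + 0.1100 + 0.3900) / 0.3530 = 0.575 / 0.3530 ≈ 1.6289.

m_3 = 1.6289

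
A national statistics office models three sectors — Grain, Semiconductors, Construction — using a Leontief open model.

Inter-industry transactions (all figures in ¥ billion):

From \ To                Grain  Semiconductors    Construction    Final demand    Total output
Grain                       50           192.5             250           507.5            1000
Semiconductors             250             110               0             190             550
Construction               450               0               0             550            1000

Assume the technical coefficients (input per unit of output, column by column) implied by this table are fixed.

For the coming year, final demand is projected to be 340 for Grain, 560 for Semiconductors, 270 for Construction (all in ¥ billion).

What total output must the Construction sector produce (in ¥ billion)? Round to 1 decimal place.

Technical coefficients a_ij = z_ij / X_j:
  a_11 = 50/1000 = 0.05, a_21 = 250/1000 = 0.25, a_31 = 450/1000 = 0.45
  a_12 = 192.5/550 = 0.35, a_22 = 110/550 = 0.20, a_32 = 0/550 = 0.00
  a_13 = 250/1000 = 0.25, a_23 = 0/1000 = 0.00, a_33 = 0/1000 = 0.00
I − A =
  [   0.95    -0.35    -0.25]
  [  -0.25     0.80     0.00]
  [  -0.45     0.00     1.00]
Cofactors of I−A, C_ij = (−1)^(i+j)·(minor ij) (rows/columns in the sector order above):
  C_11 = (0.80)(1.00) − (0.00)(0.00) = 0.8000
  C_12 = −[(-0.25)(1.00) − (0.00)(-0.45)] = 0.2500
  C_13 = (-0.25)(0.00) − (0.80)(-0.45) = 0.3600
  C_21 = −[(-0.35)(1.00) − (-0.25)(0.00)] = 0.3500
  C_22 = (0.95)(1.00) − (-0.25)(-0.45) = 0.8375
  C_23 = −[(0.95)(0.00) − (-0.35)(-0.45)] = 0.1575
  C_31 = (-0.35)(0.00) − (-0.25)(0.80) = 0.2000
  C_32 = −[(0.95)(0.00) − (-0.25)(-0.25)] = 0.0625
  C_33 = (0.95)(0.80) − (-0.35)(-0.25) = 0.6725
det(I−A) = Σ_j (I−A)_1j·C_1j = (0.95)(0.8000) + (-0.35)(0.2500) + (-0.25)(0.3600) = 0.5825
adj(I−A) = Cᵀ =
  [ 0.8000   0.3500   0.2000]
  [ 0.2500   0.8375   0.0625]
  [ 0.3600   0.1575   0.6725]
(I − A)⁻¹ = adj(I−A) / det(I−A) ≈
  [   1.3734     0.6009     0.3433]
  [   0.4292     1.4378     0.1073]
  [   0.6180     0.2704     1.1545]
x = (I − A)⁻¹ d = adj(I−A)·d / det(I−A), with det(I−A) = 0.5825:
  x_1 = (0.8000·340 + 0.3500·560 + 0.2000·270) / 0.5825 = 522.00 / 0.5825 ≈ 896.1
  x_2 = (0.2500·340 + 0.8375·560 + 0.0625·270) / 0.5825 = 570.875 / 0.5825 ≈ 980.0
  x_3 = (0.3600·340 + 0.1575·560 + 0.6725·270) / 0.5825 = 392.175 / 0.5825 ≈ 673.3

x_3 = 673.3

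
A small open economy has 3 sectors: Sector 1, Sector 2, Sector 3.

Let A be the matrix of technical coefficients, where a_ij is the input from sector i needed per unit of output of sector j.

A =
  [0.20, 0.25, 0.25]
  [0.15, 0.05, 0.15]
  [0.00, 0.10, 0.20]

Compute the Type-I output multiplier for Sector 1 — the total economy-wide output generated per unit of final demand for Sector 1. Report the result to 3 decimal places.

I − A =
  [   0.80    -0.25    -0.25]
  [  -0.15     0.95    -0.15]
  [   0.00    -0.10     0.80]
Cofactors of I−A, C_ij = (−1)^(i+j)·(minor ij) (rows/columns in the sector order above):
  C_11 = (0.95)(0.80) − (-0.15)(-0.10) = 0.7450
  C_12 = −[(-0.15)(0.80) − (-0.15)(0.00)] = 0.1200
  C_13 = (-0.15)(-0.10) − (0.95)(0.00) = 0.0150
  C_21 = −[(-0.25)(0.80) − (-0.25)(-0.10)] = 0.2250
  C_22 = (0.80)(0.80) − (-0.25)(0.00) = 0.6400
  C_23 = −[(0.80)(-0.10) − (-0.25)(0.00)] = 0.0800
  C_31 = (-0.25)(-0.15) − (-0.25)(0.95) = 0.2750
  C_32 = −[(0.80)(-0.15) − (-0.25)(-0.15)] = 0.1575
  C_33 = (0.80)(0.95) − (-0.25)(-0.15) = 0.7225
det(I−A) = Σ_j (I−A)_1j·C_1j = (0.80)(0.7450) + (-0.25)(0.1200) + (-0.25)(0.0150) = 0.56225
adj(I−A) = Cᵀ =
  [ 0.7450   0.2250   0.2750]
  [ 0.1200   0.6400   0.1575]
  [ 0.0150   0.0800   0.7225]
(I − A)⁻¹ = adj(I−A) / det(I−A) ≈
  [   1.3250     0.4002     0.4891]
  [   0.2134     1.1383     0.2801]
  [   0.0267     0.1423     1.2850]
The output multiplier for sector j is the column-j sum of the Leontief inverse (I − A)⁻¹ = adj(I−A) / det(I−A).
Column 1 of adj(I−A): (0.7450, 0.1200, 0.0150); det(I−A) = 0.56225.
m_1 = (0.7450 + 0.1200 + 0.0150) / 0.56225 = 0.88 / 0.56225 ≈ 1.565.

m_1 = 1.565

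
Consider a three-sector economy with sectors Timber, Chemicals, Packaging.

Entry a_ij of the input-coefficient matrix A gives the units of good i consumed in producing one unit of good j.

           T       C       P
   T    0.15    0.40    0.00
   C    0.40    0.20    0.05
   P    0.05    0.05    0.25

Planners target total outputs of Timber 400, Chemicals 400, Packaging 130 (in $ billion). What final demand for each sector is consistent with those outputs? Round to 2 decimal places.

d_T = 180.00, d_C = 153.50, d_P = 57.50

I − A =
  [   0.85    -0.40     0.00]
  [  -0.40     0.80    -0.05]
  [  -0.05    -0.05     0.75]
d = (I − A) x:
  d_T = (+0.85)·400 + (-0.40)·400 + (+0.00)·130 = 180.00
  d_C = (-0.40)·400 + (+0.80)·400 + (-0.05)·130 = 153.50
  d_P = (-0.05)·400 + (-0.05)·400 + (+0.75)·130 = 57.50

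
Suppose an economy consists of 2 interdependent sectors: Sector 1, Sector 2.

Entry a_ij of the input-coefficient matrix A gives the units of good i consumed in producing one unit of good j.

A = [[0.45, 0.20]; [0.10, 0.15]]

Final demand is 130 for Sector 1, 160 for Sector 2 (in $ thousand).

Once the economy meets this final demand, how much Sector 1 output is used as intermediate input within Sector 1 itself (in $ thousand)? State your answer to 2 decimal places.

z_11 = 143.30

I − A =
  [   0.55    -0.20]
  [  -0.10     0.85]
det(I−A) = (0.55)(0.85) − (-0.20)(-0.10) = 0.4475
adj(I−A) = [[0.85, 0.20], [0.10, 0.55]]
(I − A)⁻¹ = adj(I−A) / det(I−A) ≈
  [   1.8994     0.4469]
  [   0.2235     1.2291]
First solve x = (I − A)⁻¹ d = adj(I−A)·d / det(I−A); in particular x_1 = (0.85·130 + 0.20·160) / 0.4475 = 142.50 / 0.4475 ≈ 318.4358.
Intermediate flow from 1 to 1: z_11 = a_11 · x_1 = 0.45 × 142.50 / 0.4475 = 64.125 / 0.4475 ≈ 143.30.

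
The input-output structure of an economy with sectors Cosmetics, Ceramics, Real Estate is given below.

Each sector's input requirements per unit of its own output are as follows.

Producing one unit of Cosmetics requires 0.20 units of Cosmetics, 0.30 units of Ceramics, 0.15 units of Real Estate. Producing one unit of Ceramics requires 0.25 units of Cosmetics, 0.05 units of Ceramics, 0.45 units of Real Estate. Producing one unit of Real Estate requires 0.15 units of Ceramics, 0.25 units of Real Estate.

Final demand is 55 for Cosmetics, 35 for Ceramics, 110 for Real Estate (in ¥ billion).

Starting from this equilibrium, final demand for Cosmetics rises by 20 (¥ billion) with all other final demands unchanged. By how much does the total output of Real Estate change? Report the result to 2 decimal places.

Δx_3 = 12.22

I − A =
  [   0.80    -0.25     0.00]
  [  -0.30     0.95    -0.15]
  [  -0.15    -0.45     0.75]
Cofactors of I−A, C_ij = (−1)^(i+j)·(minor ij) (rows/columns in the sector order above):
  C_11 = (0.95)(0.75) − (-0.15)(-0.45) = 0.6450
  C_12 = −[(-0.30)(0.75) − (-0.15)(-0.15)] = 0.2475
  C_13 = (-0.30)(-0.45) − (0.95)(-0.15) = 0.2775
  C_21 = −[(-0.25)(0.75) − (0.00)(-0.45)] = 0.1875
  C_22 = (0.80)(0.75) − (0.00)(-0.15) = 0.6000
  C_23 = −[(0.80)(-0.45) − (-0.25)(-0.15)] = 0.3975
  C_31 = (-0.25)(-0.15) − (0.00)(0.95) = 0.0375
  C_32 = −[(0.80)(-0.15) − (0.00)(-0.30)] = 0.1200
  C_33 = (0.80)(0.95) − (-0.25)(-0.30) = 0.6850
det(I−A) = Σ_j (I−A)_1j·C_1j = (0.80)(0.6450) + (-0.25)(0.2475) + (0.00)(0.2775) = 0.454125
adj(I−A) = Cᵀ =
  [ 0.6450   0.1875   0.0375]
  [ 0.2475   0.6000   0.1200]
  [ 0.2775   0.3975   0.6850]
(I − A)⁻¹ = adj(I−A) / det(I−A) ≈
  [   1.4203     0.4129     0.0826]
  [   0.5450     1.3212     0.2642]
  [   0.6111     0.8753     1.5084]
Δx = (I − A)⁻¹ Δd with Δd having +20 in the Cosmetics component and 0 elsewhere.
So Δx_3 = L_31 · (+20), where L_31 = adj(I−A)_31 / det(I−A) = 0.2775 / 0.454125.
Δx_3 = 0.2775 × (+20) / 0.454125 = 5.55 / 0.454125 ≈ 12.22.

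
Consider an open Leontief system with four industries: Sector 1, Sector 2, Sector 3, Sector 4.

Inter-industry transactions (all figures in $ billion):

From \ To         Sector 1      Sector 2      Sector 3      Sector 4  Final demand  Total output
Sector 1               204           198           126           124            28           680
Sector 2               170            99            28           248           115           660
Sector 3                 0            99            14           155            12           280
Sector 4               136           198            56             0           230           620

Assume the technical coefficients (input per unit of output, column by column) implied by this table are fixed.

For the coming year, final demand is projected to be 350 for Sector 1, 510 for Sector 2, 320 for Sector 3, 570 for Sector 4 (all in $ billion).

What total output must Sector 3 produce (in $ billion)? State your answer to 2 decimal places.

x_3 = 1411.16

Technical coefficients a_ij = z_ij / X_j:
  a_11 = 204/680 = 0.30, a_21 = 170/680 = 0.25, a_31 = 0/680 = 0.00, a_41 = 136/680 = 0.20
  a_12 = 198/660 = 0.30, a_22 = 99/660 = 0.15, a_32 = 99/660 = 0.15, a_42 = 198/660 = 0.30
  a_13 = 126/280 = 0.45, a_23 = 28/280 = 0.10, a_33 = 14/280 = 0.05, a_43 = 56/280 = 0.20
  a_14 = 124/620 = 0.20, a_24 = 248/620 = 0.40, a_34 = 155/620 = 0.25, a_44 = 0/620 = 0.00
I − A =
  [   0.70    -0.30    -0.45    -0.20]
  [  -0.25     0.85    -0.10    -0.40]
  [   0.00    -0.15     0.95    -0.25]
  [  -0.20    -0.30    -0.20     1.00]
Compute the cofactors C_ij = (−1)^(i+j)·(3×3 minor ij) of I−A; the adjugate is their transpose:
adj(I−A) = Cᵀ =
  [ 0.616500   0.434250   0.422500   0.402625]
  [ 0.306000   0.569500   0.280500   0.359125]
  [ 0.110750   0.166500   0.363000   0.179500]
  [ 0.237250   0.291000   0.241250   0.466625]
det(I−A) = Σ_j (I−A)_1j·C_1j = (0.70)(0.616500) + (-0.30)(0.306000) + (-0.45)(0.110750) + (-0.20)(0.237250) = 0.2424625
(I − A)⁻¹ = adj(I−A) / det(I−A) ≈
  [   2.5427     1.7910     1.7425     1.6606]
  [   1.2621     2.3488     1.1569     1.4812]
  [   0.4568     0.6867     1.4971     0.7403]
  [   0.9785     1.2002     0.9950     1.9245]
x = (I − A)⁻¹ d = adj(I−A)·d / det(I−A), with det(I−A) = 0.2424625:
  x_1 = (0.616500·350 + 0.434250·510 + 0.422500·320 + 0.402625·570) / 0.2424625 = 801.93875 / 0.2424625 ≈ 3307.48
  x_2 = (0.306000·350 + 0.569500·510 + 0.280500·320 + 0.359125·570) / 0.2424625 = 692.00625 / 0.2424625 ≈ 2854.08
  x_3 = (0.110750·350 + 0.166500·510 + 0.363000·320 + 0.179500·570) / 0.2424625 = 342.1525 / 0.2424625 ≈ 1411.16
  x_4 = (0.237250·350 + 0.291000·510 + 0.241250·320 + 0.466625·570) / 0.2424625 = 574.62375 / 0.2424625 ≈ 2369.95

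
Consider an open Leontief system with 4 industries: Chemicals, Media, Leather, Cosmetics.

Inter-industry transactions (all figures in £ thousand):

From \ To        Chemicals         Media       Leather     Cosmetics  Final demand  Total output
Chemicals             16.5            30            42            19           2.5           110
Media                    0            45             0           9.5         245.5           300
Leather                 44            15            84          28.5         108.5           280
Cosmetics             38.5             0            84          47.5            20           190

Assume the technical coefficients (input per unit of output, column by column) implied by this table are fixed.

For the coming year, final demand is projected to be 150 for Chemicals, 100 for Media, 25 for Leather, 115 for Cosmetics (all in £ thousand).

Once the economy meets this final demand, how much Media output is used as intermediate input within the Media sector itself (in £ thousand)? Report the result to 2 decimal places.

z_22 = 21.28

Technical coefficients a_ij = z_ij / X_j:
  a_11 = 16.5/110 = 0.15, a_21 = 0/110 = 0.00, a_31 = 44/110 = 0.40, a_41 = 38.5/110 = 0.35
  a_12 = 30/300 = 0.10, a_22 = 45/300 = 0.15, a_32 = 15/300 = 0.05, a_42 = 0/300 = 0.00
  a_13 = 42/280 = 0.15, a_23 = 0/280 = 0.00, a_33 = 84/280 = 0.30, a_43 = 84/280 = 0.30
  a_14 = 19/190 = 0.10, a_24 = 9.5/190 = 0.05, a_34 = 28.5/190 = 0.15, a_44 = 47.5/190 = 0.25
I − A =
  [   0.85    -0.10    -0.15    -0.10]
  [   0.00     0.85     0.00    -0.05]
  [  -0.40    -0.05     0.70    -0.15]
  [  -0.35     0.00    -0.30     0.75]
Compute the cofactors C_ij = (−1)^(i+j)·(3×3 minor ij) of I−A; the adjugate is their transpose:
adj(I−A) = Cᵀ =
  [ 0.407250   0.055125   0.122625   0.082500]
  [ 0.018250   0.318625   0.015375   0.026750]
  [ 0.300500   0.065375   0.510375   0.146500]
  [ 0.310250   0.051875   0.261375   0.454750]
det(I−A) = Σ_j (I−A)_1j·C_1j = (0.85)(0.407250) + (-0.10)(0.018250) + (-0.15)(0.300500) + (-0.10)(0.310250) = 0.2682375
(I − A)⁻¹ = adj(I−A) / det(I−A) ≈
  [   1.5182     0.2055     0.4572     0.3076]
  [   0.0680     1.1878     0.0573     0.0997]
  [   1.1203     0.2437     1.9027     0.5462]
  [   1.1566     0.1934     0.9744     1.6953]
First solve x = (I − A)⁻¹ d = adj(I−A)·d / det(I−A); in particular x_2 = (0.018250·150 + 0.318625·100 + 0.015375·25 + 0.026750·115) / 0.2682375 = 38.060625 / 0.2682375 ≈ 141.8915.
Intermediate flow from 2 to 2: z_22 = a_22 · x_2 = 0.15 × 38.060625 / 0.2682375 = 5.70909375 / 0.2682375 ≈ 21.28.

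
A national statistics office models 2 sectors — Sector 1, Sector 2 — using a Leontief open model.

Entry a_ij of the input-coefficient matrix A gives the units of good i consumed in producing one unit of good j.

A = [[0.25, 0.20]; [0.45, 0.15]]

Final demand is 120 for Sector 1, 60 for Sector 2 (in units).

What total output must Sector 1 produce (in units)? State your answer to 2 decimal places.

x_1 = 208.22

I − A =
  [   0.75    -0.20]
  [  -0.45     0.85]
det(I−A) = (0.75)(0.85) − (-0.20)(-0.45) = 0.5475
adj(I−A) = [[0.85, 0.20], [0.45, 0.75]]
(I − A)⁻¹ = adj(I−A) / det(I−A) ≈
  [   1.5525     0.3653]
  [   0.8219     1.3699]
x = (I − A)⁻¹ d = adj(I−A)·d / det(I−A), with det(I−A) = 0.5475:
  x_1 = (0.85·120 + 0.20·60) / 0.5475 = 114.00 / 0.5475 ≈ 208.22
  x_2 = (0.45·120 + 0.75·60) / 0.5475 = 99.00 / 0.5475 ≈ 180.82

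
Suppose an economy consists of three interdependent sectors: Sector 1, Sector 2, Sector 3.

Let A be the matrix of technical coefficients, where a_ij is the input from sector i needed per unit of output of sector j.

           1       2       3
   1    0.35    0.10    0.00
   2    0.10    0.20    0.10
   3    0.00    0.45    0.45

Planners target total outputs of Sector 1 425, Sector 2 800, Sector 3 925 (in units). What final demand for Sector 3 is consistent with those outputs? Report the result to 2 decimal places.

I − A =
  [   0.65    -0.10     0.00]
  [  -0.10     0.80    -0.10]
  [   0.00    -0.45     0.55]
d = (I − A) x:
  d_1 = (+0.65)·425 + (-0.10)·800 + (+0.00)·925 = 196.25
  d_2 = (-0.10)·425 + (+0.80)·800 + (-0.10)·925 = 505.00
  d_3 = (+0.00)·425 + (-0.45)·800 + (+0.55)·925 = 148.75

d_3 = 148.75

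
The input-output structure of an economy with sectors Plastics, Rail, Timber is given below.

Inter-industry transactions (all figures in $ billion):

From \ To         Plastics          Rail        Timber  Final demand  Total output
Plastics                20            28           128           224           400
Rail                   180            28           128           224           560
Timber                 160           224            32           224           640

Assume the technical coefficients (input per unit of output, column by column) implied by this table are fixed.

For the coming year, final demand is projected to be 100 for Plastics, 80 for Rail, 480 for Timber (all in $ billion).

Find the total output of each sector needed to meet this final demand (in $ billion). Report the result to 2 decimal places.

x_P = 292.62, x_R = 389.67, x_T = 792.55

Technical coefficients a_ij = z_ij / X_j:
  a_PP = 20/400 = 0.05, a_RP = 180/400 = 0.45, a_TP = 160/400 = 0.40
  a_PR = 28/560 = 0.05, a_RR = 28/560 = 0.05, a_TR = 224/560 = 0.40
  a_PT = 128/640 = 0.20, a_RT = 128/640 = 0.20, a_TT = 32/640 = 0.05
I − A =
  [   0.95    -0.05    -0.20]
  [  -0.45     0.95    -0.20]
  [  -0.40    -0.40     0.95]
Cofactors of I−A, C_ij = (−1)^(i+j)·(minor ij) (rows/columns in the sector order above):
  C_11 = (0.95)(0.95) − (-0.20)(-0.40) = 0.8225
  C_12 = −[(-0.45)(0.95) − (-0.20)(-0.40)] = 0.5075
  C_13 = (-0.45)(-0.40) − (0.95)(-0.40) = 0.5600
  C_21 = −[(-0.05)(0.95) − (-0.20)(-0.40)] = 0.1275
  C_22 = (0.95)(0.95) − (-0.20)(-0.40) = 0.8225
  C_23 = −[(0.95)(-0.40) − (-0.05)(-0.40)] = 0.4000
  C_31 = (-0.05)(-0.20) − (-0.20)(0.95) = 0.2000
  C_32 = −[(0.95)(-0.20) − (-0.20)(-0.45)] = 0.2800
  C_33 = (0.95)(0.95) − (-0.05)(-0.45) = 0.8800
det(I−A) = Σ_j (I−A)_1j·C_1j = (0.95)(0.8225) + (-0.05)(0.5075) + (-0.20)(0.5600) = 0.6440
adj(I−A) = Cᵀ =
  [ 0.8225   0.1275   0.2000]
  [ 0.5075   0.8225   0.2800]
  [ 0.5600   0.4000   0.8800]
(I − A)⁻¹ = adj(I−A) / det(I−A) ≈
  [   1.2772     0.1980     0.3106]
  [   0.7880     1.2772     0.4348]
  [   0.8696     0.6211     1.3665]
x = (I − A)⁻¹ d = adj(I−A)·d / det(I−A), with det(I−A) = 0.6440:
  x_P = (0.8225·100 + 0.1275·80 + 0.2000·480) / 0.6440 = 188.45 / 0.6440 ≈ 292.62
  x_R = (0.5075·100 + 0.8225·80 + 0.2800·480) / 0.6440 = 250.95 / 0.6440 ≈ 389.67
  x_T = (0.5600·100 + 0.4000·80 + 0.8800·480) / 0.6440 = 510.40 / 0.6440 ≈ 792.55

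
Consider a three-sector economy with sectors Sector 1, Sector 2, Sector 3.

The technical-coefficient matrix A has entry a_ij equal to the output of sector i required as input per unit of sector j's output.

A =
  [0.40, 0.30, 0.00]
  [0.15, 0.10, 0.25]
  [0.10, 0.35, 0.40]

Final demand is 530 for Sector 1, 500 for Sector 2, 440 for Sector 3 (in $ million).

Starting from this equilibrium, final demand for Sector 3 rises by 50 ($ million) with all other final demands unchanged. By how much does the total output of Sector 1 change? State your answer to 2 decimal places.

Δx_1 = 15.82

I − A =
  [   0.60    -0.30     0.00]
  [  -0.15     0.90    -0.25]
  [  -0.10    -0.35     0.60]
Cofactors of I−A, C_ij = (−1)^(i+j)·(minor ij) (rows/columns in the sector order above):
  C_11 = (0.90)(0.60) − (-0.25)(-0.35) = 0.4525
  C_12 = −[(-0.15)(0.60) − (-0.25)(-0.10)] = 0.1150
  C_13 = (-0.15)(-0.35) − (0.90)(-0.10) = 0.1425
  C_21 = −[(-0.30)(0.60) − (0.00)(-0.35)] = 0.1800
  C_22 = (0.60)(0.60) − (0.00)(-0.10) = 0.3600
  C_23 = −[(0.60)(-0.35) − (-0.30)(-0.10)] = 0.2400
  C_31 = (-0.30)(-0.25) − (0.00)(0.90) = 0.0750
  C_32 = −[(0.60)(-0.25) − (0.00)(-0.15)] = 0.1500
  C_33 = (0.60)(0.90) − (-0.30)(-0.15) = 0.4950
det(I−A) = Σ_j (I−A)_1j·C_1j = (0.60)(0.4525) + (-0.30)(0.1150) + (0.00)(0.1425) = 0.2370
adj(I−A) = Cᵀ =
  [ 0.4525   0.1800   0.0750]
  [ 0.1150   0.3600   0.1500]
  [ 0.1425   0.2400   0.4950]
(I − A)⁻¹ = adj(I−A) / det(I−A) ≈
  [   1.9093     0.7595     0.3165]
  [   0.4852     1.5190     0.6329]
  [   0.6013     1.0127     2.0886]
Δx = (I − A)⁻¹ Δd with Δd having +50 in the Sector 3 component and 0 elsewhere.
So Δx_1 = L_13 · (+50), where L_13 = adj(I−A)_13 / det(I−A) = 0.0750 / 0.2370.
Δx_1 = 0.0750 × (+50) / 0.2370 = 3.75 / 0.2370 ≈ 15.82.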